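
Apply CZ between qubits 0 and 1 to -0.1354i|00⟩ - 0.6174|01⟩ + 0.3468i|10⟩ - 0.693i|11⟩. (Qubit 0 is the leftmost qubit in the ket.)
-0.1354i|00⟩ - 0.6174|01⟩ + 0.3468i|10⟩ + 0.693i|11⟩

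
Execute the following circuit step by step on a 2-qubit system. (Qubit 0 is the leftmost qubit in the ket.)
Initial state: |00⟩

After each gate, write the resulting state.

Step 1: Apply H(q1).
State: 1/√2|00⟩ + 1/√2|01⟩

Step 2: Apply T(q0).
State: 1/√2|00⟩ + 1/√2|01⟩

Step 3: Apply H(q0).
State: 1/2|00⟩ + 1/2|01⟩ + 1/2|10⟩ + 1/2|11⟩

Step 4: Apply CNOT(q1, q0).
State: 1/2|00⟩ + 1/2|01⟩ + 1/2|10⟩ + 1/2|11⟩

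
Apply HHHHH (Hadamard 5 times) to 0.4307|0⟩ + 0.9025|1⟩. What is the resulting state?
0.9427|0⟩ - 0.3336|1⟩

H² = I, so H^5 = H: a single Hadamard. With (a, b) = (0.4307, 0.9025), H gives ((a + b)/√2, (a − b)/√2) = (0.9427, -0.3336).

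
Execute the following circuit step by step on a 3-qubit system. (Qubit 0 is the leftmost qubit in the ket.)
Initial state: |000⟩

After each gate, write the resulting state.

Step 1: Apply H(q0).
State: 1/√2|000⟩ + 1/√2|100⟩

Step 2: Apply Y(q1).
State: (1/√2)i|010⟩ + (1/√2)i|110⟩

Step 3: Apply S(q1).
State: -1/√2|010⟩ - 1/√2|110⟩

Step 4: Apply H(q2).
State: -1/2|010⟩ - 1/2|011⟩ - 1/2|110⟩ - 1/2|111⟩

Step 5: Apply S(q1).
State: -(1/2)i|010⟩ - (1/2)i|011⟩ - (1/2)i|110⟩ - (1/2)i|111⟩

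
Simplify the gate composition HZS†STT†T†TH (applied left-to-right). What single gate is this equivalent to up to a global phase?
X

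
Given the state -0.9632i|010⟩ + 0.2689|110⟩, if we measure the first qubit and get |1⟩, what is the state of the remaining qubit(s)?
|10⟩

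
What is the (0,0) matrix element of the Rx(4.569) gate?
-0.6546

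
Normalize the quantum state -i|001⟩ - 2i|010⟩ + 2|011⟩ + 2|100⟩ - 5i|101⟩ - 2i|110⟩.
-0.1543i|001⟩ - 0.3086i|010⟩ + 0.3086|011⟩ + 0.3086|100⟩ - 0.7715i|101⟩ - 0.3086i|110⟩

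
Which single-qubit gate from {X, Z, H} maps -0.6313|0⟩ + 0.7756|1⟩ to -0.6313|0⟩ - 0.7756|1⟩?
Z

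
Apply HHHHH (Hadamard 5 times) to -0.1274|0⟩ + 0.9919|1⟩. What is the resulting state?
0.6113|0⟩ - 0.7915|1⟩

H² = I, so H^5 = H: a single Hadamard. With (a, b) = (-0.1274, 0.9919), H gives ((a + b)/√2, (a − b)/√2) = (0.6113, -0.7915).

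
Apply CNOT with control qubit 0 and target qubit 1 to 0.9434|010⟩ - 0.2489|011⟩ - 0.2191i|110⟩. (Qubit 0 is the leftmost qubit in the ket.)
0.9434|010⟩ - 0.2489|011⟩ - 0.2191i|100⟩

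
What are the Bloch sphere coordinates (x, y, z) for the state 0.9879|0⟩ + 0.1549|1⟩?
(0.3061, 0, 0.952)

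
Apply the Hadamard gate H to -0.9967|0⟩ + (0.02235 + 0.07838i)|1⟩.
(-0.689 + 0.05542i)|0⟩ + (-0.7206 - 0.05542i)|1⟩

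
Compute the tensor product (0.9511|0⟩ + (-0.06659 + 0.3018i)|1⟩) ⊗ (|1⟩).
0.9511|01⟩ + (-0.06659 + 0.3018i)|11⟩

amp(|b₁b₂…⟩) = product of the factor amplitudes for bits b₁, b₂, …; only kets whose every factor amplitude is nonzero survive.
|01⟩: (0.9511)(1) = 0.9511
|11⟩: (-0.06659 + 0.3018i)(1) = (-0.06659 + 0.3018i)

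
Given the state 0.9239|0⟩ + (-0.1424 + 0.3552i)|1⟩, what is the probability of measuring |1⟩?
0.1464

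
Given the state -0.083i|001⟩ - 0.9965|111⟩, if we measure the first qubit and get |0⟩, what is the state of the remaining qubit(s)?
-i|01⟩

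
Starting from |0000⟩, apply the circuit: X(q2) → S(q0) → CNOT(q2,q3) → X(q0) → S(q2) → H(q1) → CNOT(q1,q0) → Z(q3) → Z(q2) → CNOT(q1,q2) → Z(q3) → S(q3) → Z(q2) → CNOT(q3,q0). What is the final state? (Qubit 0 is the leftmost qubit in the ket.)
-1/√2|0011⟩ + 1/√2|1101⟩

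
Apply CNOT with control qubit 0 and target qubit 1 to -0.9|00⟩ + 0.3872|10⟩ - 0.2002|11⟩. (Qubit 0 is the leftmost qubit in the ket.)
-0.9|00⟩ - 0.2002|10⟩ + 0.3872|11⟩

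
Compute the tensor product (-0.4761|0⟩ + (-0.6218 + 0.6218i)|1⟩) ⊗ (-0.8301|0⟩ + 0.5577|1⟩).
0.3952|00⟩ - 0.2655|01⟩ + (0.5162 - 0.5162i)|10⟩ + (-0.3468 + 0.3468i)|11⟩

amp(|b₁b₂…⟩) = product of the factor amplitudes for bits b₁, b₂, …; only kets whose every factor amplitude is nonzero survive.
|00⟩: (-0.4761)(-0.8301) = 0.3952
|01⟩: (-0.4761)(0.5577) = -0.2655
|10⟩: (-0.6218 + 0.6218i)(-0.8301) = (0.5162 - 0.5162i)
|11⟩: (-0.6218 + 0.6218i)(0.5577) = (-0.3468 + 0.3468i)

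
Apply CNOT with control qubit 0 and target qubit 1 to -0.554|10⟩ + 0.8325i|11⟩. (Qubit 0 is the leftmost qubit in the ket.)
0.8325i|10⟩ - 0.554|11⟩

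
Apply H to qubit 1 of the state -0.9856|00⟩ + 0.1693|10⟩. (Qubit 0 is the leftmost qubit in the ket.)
-0.6969|00⟩ - 0.6969|01⟩ + 0.1197|10⟩ + 0.1197|11⟩

H on qubit 1 mixes each pair of kets that differ only in qubit 1: amplitudes (a, b) of (|…0…⟩, |…1…⟩) become ((a + b)/√2, (a − b)/√2). Kets absent from the input have amplitude 0.
(|00⟩, |01⟩): (a, b) = (-0.9856, 0) → (-0.6969, -0.6969)
(|10⟩, |11⟩): (a, b) = (0.1693, 0) → (0.1197, 0.1197)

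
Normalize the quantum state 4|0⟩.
|0⟩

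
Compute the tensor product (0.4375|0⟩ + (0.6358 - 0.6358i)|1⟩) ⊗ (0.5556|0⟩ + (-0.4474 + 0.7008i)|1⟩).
0.2431|00⟩ + (-0.1957 + 0.3066i)|01⟩ + (0.3533 - 0.3533i)|10⟩ + (0.1611 + 0.73i)|11⟩

amp(|b₁b₂…⟩) = product of the factor amplitudes for bits b₁, b₂, …; only kets whose every factor amplitude is nonzero survive.
|00⟩: (0.4375)(0.5556) = 0.2431
|01⟩: (0.4375)(-0.4474 + 0.7008i) = (-0.1957 + 0.3066i)
|10⟩: (0.6358 - 0.6358i)(0.5556) = (0.3533 - 0.3533i)
|11⟩: (0.6358 - 0.6358i)(-0.4474 + 0.7008i) = (0.1611 + 0.73i)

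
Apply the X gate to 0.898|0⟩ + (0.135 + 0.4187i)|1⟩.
(0.135 + 0.4187i)|0⟩ + 0.898|1⟩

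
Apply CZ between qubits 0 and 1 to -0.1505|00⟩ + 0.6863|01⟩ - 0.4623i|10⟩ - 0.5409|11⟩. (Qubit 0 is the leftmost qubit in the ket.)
-0.1505|00⟩ + 0.6863|01⟩ - 0.4623i|10⟩ + 0.5409|11⟩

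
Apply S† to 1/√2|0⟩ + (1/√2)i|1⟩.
1/√2|0⟩ + 1/√2|1⟩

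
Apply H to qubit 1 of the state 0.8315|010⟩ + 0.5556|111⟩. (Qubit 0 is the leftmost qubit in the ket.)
0.588|000⟩ - 0.588|010⟩ + 0.3929|101⟩ - 0.3929|111⟩

H on qubit 1 mixes each pair of kets that differ only in qubit 1: amplitudes (a, b) of (|…0…⟩, |…1…⟩) become ((a + b)/√2, (a − b)/√2). Kets absent from the input have amplitude 0.
(|000⟩, |010⟩): (a, b) = (0, 0.8315) → (0.588, -0.588)
(|101⟩, |111⟩): (a, b) = (0, 0.5556) → (0.3929, -0.3929)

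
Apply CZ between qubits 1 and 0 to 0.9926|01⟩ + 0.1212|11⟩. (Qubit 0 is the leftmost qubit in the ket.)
0.9926|01⟩ - 0.1212|11⟩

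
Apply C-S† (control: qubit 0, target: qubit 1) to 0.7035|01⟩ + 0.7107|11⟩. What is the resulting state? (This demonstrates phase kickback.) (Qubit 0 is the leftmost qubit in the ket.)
0.7035|01⟩ - 0.7107i|11⟩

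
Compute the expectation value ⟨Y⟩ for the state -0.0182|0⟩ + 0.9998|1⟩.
0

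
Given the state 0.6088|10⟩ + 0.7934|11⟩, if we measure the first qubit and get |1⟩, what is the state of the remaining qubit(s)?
0.6088|0⟩ + 0.7934|1⟩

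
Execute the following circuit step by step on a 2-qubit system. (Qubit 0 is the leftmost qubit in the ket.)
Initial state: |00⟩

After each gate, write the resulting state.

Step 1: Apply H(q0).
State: 1/√2|00⟩ + 1/√2|10⟩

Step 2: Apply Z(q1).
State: 1/√2|00⟩ + 1/√2|10⟩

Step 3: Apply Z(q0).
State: 1/√2|00⟩ - 1/√2|10⟩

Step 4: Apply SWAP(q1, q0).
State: 1/√2|00⟩ - 1/√2|01⟩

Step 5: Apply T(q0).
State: 1/√2|00⟩ - 1/√2|01⟩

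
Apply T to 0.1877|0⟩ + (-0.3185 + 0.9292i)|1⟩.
0.1877|0⟩ + (-0.8823 + 0.4318i)|1⟩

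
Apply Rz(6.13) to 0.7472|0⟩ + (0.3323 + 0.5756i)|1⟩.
(-0.745 - 0.05717i)|0⟩ + (-0.3754 - 0.5485i)|1⟩

Rz(6.13) = [[e^(−iθ/2), 0], [0, e^(iθ/2)]] with e^(±iθ/2) = cos(θ/2) ± i·sin(θ/2); θ = 6.13, cos(θ/2) ≈ -0.997068, sin(θ/2) ≈ 0.0765178.
With a = amp(|0⟩) = 0.7472 and b = amp(|1⟩) = (0.3323 + 0.5756i):
new amp(|0⟩) = (-0.997068 - 0.0765178i)·a = (-0.745 - 0.05717i)
new amp(|1⟩) = (-0.997068 + 0.0765178i)·b = (-0.3754 - 0.5485i)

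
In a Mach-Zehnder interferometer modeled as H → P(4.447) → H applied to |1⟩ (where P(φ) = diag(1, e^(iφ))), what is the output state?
(0.6311 + 0.4825i)|0⟩ + (0.3689 - 0.4825i)|1⟩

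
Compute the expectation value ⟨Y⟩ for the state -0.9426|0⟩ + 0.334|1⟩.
0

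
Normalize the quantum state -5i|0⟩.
-i|0⟩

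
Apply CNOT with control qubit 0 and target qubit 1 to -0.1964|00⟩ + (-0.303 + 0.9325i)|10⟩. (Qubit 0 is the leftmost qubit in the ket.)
-0.1964|00⟩ + (-0.303 + 0.9325i)|11⟩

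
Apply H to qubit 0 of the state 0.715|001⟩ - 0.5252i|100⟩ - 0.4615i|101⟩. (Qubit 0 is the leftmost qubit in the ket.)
-0.3714i|000⟩ + (0.5056 - 0.3263i)|001⟩ + 0.3714i|100⟩ + (0.5056 + 0.3263i)|101⟩

H on qubit 0 mixes each pair of kets that differ only in qubit 0: amplitudes (a, b) of (|…0…⟩, |…1…⟩) become ((a + b)/√2, (a − b)/√2). Kets absent from the input have amplitude 0.
(|000⟩, |100⟩): (a, b) = (0, -0.5252i) → (-0.3714i, 0.3714i)
(|001⟩, |101⟩): (a, b) = (0.715, -0.4615i) → ((0.5056 - 0.3263i), (0.5056 + 0.3263i))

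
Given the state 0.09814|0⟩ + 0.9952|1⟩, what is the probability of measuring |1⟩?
0.9904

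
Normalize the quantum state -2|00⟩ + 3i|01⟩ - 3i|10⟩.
-0.4264|00⟩ + 0.6396i|01⟩ - 0.6396i|10⟩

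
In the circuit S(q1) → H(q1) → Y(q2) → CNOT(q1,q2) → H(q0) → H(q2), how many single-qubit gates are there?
5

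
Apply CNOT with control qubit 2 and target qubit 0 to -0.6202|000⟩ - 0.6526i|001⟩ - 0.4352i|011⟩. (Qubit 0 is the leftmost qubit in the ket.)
-0.6202|000⟩ - 0.6526i|101⟩ - 0.4352i|111⟩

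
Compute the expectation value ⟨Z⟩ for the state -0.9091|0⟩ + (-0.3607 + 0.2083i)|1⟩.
0.653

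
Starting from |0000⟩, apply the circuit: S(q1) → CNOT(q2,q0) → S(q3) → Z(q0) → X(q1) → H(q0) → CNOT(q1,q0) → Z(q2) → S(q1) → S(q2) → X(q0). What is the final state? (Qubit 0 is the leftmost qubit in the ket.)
(1/√2)i|0100⟩ + (1/√2)i|1100⟩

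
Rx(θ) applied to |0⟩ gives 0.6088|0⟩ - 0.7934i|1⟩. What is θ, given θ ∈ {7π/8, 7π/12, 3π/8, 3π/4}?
7π/12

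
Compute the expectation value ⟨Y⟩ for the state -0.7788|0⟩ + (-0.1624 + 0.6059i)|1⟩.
-0.9437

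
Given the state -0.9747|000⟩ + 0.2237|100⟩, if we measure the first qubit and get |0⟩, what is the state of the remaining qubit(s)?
-|00⟩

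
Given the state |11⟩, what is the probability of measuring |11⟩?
1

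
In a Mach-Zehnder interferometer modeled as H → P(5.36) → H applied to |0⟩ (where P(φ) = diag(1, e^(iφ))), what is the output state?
(0.8016 - 0.3988i)|0⟩ + (0.1984 + 0.3988i)|1⟩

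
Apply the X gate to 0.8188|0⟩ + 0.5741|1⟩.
0.5741|0⟩ + 0.8188|1⟩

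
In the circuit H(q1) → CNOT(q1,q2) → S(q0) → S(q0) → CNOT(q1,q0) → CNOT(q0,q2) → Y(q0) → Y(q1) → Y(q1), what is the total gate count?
9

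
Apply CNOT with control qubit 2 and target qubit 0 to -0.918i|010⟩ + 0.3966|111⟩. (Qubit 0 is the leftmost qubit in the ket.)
-0.918i|010⟩ + 0.3966|011⟩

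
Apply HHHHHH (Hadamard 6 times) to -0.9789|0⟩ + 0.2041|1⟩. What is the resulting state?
-0.9789|0⟩ + 0.2041|1⟩

H² = I, so an even number of Hadamards cancels: H^6 = I and the state is unchanged.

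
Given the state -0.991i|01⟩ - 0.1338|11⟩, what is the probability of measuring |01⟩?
0.9821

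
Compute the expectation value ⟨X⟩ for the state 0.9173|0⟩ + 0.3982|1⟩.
0.7305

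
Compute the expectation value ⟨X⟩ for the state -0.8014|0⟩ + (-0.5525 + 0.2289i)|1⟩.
0.8855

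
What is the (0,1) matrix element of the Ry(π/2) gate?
-1/√2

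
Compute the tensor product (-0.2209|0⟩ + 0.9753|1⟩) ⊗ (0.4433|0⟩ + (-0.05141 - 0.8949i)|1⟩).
-0.09792|00⟩ + (0.01136 + 0.1977i)|01⟩ + 0.4324|10⟩ + (-0.05014 - 0.8728i)|11⟩

amp(|b₁b₂…⟩) = product of the factor amplitudes for bits b₁, b₂, …; only kets whose every factor amplitude is nonzero survive.
|00⟩: (-0.2209)(0.4433) = -0.09792
|01⟩: (-0.2209)(-0.05141 - 0.8949i) = (0.01136 + 0.1977i)
|10⟩: (0.9753)(0.4433) = 0.4324
|11⟩: (0.9753)(-0.05141 - 0.8949i) = (-0.05014 - 0.8728i)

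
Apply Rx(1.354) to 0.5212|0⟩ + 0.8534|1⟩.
(0.4063 - 0.5346i)|0⟩ + (0.6652 - 0.3265i)|1⟩

Rx(1.354) = [[cos(θ/2), −i·sin(θ/2)], [−i·sin(θ/2), cos(θ/2)]]; θ = 1.354, cos(θ/2) ≈ 0.779456, sin(θ/2) ≈ 0.626457.
With a = amp(|0⟩) = 0.5212 and b = amp(|1⟩) = 0.8534:
new amp(|0⟩) = (0.779456)·a + (-0.626457i)·b = (0.4063 - 0.5346i)
new amp(|1⟩) = (-0.626457i)·a + (0.779456)·b = (0.6652 - 0.3265i)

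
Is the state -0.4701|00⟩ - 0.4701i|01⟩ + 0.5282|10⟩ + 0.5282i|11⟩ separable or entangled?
Separable

Writing the state as a|00⟩ + b|01⟩ + c|10⟩ + d|11⟩, it is a product state iff ad − bc = 0.
Here (a, b, c, d) = (-0.4701, -0.4701i, 0.5282, 0.5282i): ad − bc = (-0.4701)(0.5282i) − (-0.4701i)(0.5282) = 0, so the state is separable.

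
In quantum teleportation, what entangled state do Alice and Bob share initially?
Bell state |Φ+⟩ = (|00⟩ + |11⟩)/√2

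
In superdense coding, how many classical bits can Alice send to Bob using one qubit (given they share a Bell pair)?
2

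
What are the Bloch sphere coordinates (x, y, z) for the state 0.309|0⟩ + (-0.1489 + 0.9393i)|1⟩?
(-0.09202, 0.5805, -0.809)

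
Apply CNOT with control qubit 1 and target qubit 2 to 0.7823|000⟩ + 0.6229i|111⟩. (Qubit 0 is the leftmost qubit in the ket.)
0.7823|000⟩ + 0.6229i|110⟩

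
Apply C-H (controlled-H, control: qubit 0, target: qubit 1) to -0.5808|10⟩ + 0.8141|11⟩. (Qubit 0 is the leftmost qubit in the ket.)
0.165|10⟩ - 0.9863|11⟩

C-H leaves the control-|0⟩ kets |00⟩, |01⟩ unchanged and applies H to qubit 1 on the control-|1⟩ pair (|10⟩, |11⟩).
H = [[1/√2, 1/√2], [1/√2, -1/√2]].
With a = amp(|10⟩) = -0.5808 and b = amp(|11⟩) = 0.8141:
new amp(|10⟩) = (1/√2)·a + (1/√2)·b = 0.165
new amp(|11⟩) = (1/√2)·a + (-1/√2)·b = -0.9863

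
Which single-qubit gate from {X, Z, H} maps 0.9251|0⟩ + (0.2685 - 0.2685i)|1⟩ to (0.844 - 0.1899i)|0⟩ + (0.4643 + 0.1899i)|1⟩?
H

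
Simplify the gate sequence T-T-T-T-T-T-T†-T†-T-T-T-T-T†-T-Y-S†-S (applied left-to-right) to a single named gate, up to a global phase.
Y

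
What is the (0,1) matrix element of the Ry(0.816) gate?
-0.3968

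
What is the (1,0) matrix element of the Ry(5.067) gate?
0.5713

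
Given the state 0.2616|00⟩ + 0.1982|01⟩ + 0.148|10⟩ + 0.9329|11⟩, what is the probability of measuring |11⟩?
0.8703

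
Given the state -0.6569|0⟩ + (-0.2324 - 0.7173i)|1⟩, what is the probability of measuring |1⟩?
0.5685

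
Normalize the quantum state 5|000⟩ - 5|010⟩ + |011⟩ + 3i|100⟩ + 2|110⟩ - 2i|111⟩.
0.6063|000⟩ - 0.6063|010⟩ + 0.1213|011⟩ + 0.3638i|100⟩ + 0.2425|110⟩ - 0.2425i|111⟩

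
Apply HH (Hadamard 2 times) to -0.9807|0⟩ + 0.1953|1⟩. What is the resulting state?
-0.9807|0⟩ + 0.1953|1⟩

H² = I, so an even number of Hadamards cancels: H^2 = I and the state is unchanged.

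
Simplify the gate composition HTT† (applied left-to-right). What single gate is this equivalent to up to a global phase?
H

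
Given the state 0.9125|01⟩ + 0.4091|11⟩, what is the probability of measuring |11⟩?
0.1674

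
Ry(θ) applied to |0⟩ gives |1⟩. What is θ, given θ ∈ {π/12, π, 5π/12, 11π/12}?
π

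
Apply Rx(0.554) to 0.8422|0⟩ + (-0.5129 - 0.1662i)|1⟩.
(0.7646 + 0.1403i)|0⟩ + (-0.4933 - 0.3902i)|1⟩

Rx(0.554) = [[cos(θ/2), −i·sin(θ/2)], [−i·sin(θ/2), cos(θ/2)]]; θ = 0.554, cos(θ/2) ≈ 0.96188, sin(θ/2) ≈ 0.273471.
With a = amp(|0⟩) = 0.8422 and b = amp(|1⟩) = (-0.5129 - 0.1662i):
new amp(|0⟩) = (0.96188)·a + (-0.273471i)·b = (0.7646 + 0.1403i)
new amp(|1⟩) = (-0.273471i)·a + (0.96188)·b = (-0.4933 - 0.3902i)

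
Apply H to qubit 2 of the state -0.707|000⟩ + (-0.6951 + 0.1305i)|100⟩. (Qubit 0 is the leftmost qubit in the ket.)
-0.4999|000⟩ - 0.4999|001⟩ + (-0.4915 + 0.09228i)|100⟩ + (-0.4915 + 0.09228i)|101⟩

H on qubit 2 mixes each pair of kets that differ only in qubit 2: amplitudes (a, b) of (|…0…⟩, |…1…⟩) become ((a + b)/√2, (a − b)/√2). Kets absent from the input have amplitude 0.
(|000⟩, |001⟩): (a, b) = (-0.707, 0) → (-0.4999, -0.4999)
(|100⟩, |101⟩): (a, b) = ((-0.6951 + 0.1305i), 0) → ((-0.4915 + 0.09228i), (-0.4915 + 0.09228i))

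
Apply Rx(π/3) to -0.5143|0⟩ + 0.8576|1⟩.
(-0.4454 - 0.4288i)|0⟩ + (0.7427 + 0.2572i)|1⟩

Rx(π/3) = [[cos(θ/2), −i·sin(θ/2)], [−i·sin(θ/2), cos(θ/2)]]; θ = π/3, cos(θ/2) ≈ 0.866025, sin(θ/2) ≈ 0.5.
With a = amp(|0⟩) = -0.5143 and b = amp(|1⟩) = 0.8576:
new amp(|0⟩) = (0.866025)·a + (-0.5i)·b = (-0.4454 - 0.4288i)
new amp(|1⟩) = (-0.5i)·a + (0.866025)·b = (0.7427 + 0.2572i)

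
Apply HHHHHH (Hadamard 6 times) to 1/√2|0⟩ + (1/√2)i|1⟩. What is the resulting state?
1/√2|0⟩ + (1/√2)i|1⟩

H² = I, so an even number of Hadamards cancels: H^6 = I and the state is unchanged.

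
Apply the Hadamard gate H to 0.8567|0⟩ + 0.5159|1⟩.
0.9706|0⟩ + 0.241|1⟩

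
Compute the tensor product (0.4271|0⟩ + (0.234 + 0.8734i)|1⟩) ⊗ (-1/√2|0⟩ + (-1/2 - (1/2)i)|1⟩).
-0.302|00⟩ + (-0.2136 - 0.2136i)|01⟩ + (-0.1655 - 0.6176i)|10⟩ + (0.3197 - 0.5537i)|11⟩

amp(|b₁b₂…⟩) = product of the factor amplitudes for bits b₁, b₂, …; only kets whose every factor amplitude is nonzero survive.
|00⟩: (0.4271)(-1/√2) = -0.302
|01⟩: (0.4271)(-1/2 - (1/2)i) = (-0.2136 - 0.2136i)
|10⟩: (0.234 + 0.8734i)(-1/√2) = (-0.1655 - 0.6176i)
|11⟩: (0.234 + 0.8734i)(-1/2 - (1/2)i) = (0.3197 - 0.5537i)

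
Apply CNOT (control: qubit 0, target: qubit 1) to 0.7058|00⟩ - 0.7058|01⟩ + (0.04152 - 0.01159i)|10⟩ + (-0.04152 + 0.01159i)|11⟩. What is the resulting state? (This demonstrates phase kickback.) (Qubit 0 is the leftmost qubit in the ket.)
0.7058|00⟩ - 0.7058|01⟩ + (-0.04152 + 0.01159i)|10⟩ + (0.04152 - 0.01159i)|11⟩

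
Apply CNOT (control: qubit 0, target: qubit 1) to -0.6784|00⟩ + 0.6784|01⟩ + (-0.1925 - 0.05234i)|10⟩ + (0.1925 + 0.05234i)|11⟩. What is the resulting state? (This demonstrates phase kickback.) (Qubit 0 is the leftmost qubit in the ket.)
-0.6784|00⟩ + 0.6784|01⟩ + (0.1925 + 0.05234i)|10⟩ + (-0.1925 - 0.05234i)|11⟩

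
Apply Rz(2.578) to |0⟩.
(0.2781 - 0.9606i)|0⟩

Rz(2.578) = [[e^(−iθ/2), 0], [0, e^(iθ/2)]] with e^(±iθ/2) = cos(θ/2) ± i·sin(θ/2); θ = 2.578, cos(θ/2) ≈ 0.278082, sin(θ/2) ≈ 0.960557.
With a = amp(|0⟩) = 1 and b = amp(|1⟩) = 0:
new amp(|0⟩) = (0.278082 - 0.960557i)·a = (0.2781 - 0.9606i)
new amp(|1⟩) = (0.278082 + 0.960557i)·b = 0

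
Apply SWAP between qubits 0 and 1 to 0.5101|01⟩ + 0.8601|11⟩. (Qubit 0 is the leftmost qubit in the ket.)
0.5101|10⟩ + 0.8601|11⟩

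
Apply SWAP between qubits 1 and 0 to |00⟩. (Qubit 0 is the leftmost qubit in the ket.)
|00⟩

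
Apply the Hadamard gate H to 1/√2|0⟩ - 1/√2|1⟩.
|1⟩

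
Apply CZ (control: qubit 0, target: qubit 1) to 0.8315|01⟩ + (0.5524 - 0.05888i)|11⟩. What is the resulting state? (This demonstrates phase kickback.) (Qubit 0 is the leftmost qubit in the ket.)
0.8315|01⟩ + (-0.5524 + 0.05888i)|11⟩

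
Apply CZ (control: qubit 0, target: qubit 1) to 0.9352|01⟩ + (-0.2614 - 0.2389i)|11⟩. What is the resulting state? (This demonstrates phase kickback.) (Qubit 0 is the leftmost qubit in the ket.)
0.9352|01⟩ + (0.2614 + 0.2389i)|11⟩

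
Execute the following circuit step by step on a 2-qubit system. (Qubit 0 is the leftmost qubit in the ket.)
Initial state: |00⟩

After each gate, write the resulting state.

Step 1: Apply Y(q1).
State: i|01⟩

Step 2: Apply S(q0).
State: i|01⟩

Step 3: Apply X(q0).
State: i|11⟩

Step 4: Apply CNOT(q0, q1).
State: i|10⟩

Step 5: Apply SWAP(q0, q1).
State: i|01⟩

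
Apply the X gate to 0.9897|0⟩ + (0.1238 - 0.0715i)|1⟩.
(0.1238 - 0.0715i)|0⟩ + 0.9897|1⟩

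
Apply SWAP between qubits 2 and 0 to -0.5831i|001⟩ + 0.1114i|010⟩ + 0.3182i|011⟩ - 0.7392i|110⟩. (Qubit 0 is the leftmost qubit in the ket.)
0.1114i|010⟩ - 0.7392i|011⟩ - 0.5831i|100⟩ + 0.3182i|110⟩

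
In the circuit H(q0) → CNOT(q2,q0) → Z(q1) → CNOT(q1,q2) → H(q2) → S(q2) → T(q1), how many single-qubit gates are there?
5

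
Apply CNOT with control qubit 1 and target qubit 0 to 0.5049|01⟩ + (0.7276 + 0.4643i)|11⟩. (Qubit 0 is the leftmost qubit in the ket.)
(0.7276 + 0.4643i)|01⟩ + 0.5049|11⟩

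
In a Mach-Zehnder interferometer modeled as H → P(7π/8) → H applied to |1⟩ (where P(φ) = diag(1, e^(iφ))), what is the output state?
(0.9619 - 0.1913i)|0⟩ + (0.03806 + 0.1913i)|1⟩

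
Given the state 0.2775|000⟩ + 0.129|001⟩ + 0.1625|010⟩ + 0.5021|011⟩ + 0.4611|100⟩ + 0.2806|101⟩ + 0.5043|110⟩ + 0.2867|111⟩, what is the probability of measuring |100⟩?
0.2126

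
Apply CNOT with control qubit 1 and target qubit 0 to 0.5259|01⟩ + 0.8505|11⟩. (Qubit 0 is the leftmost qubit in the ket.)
0.8505|01⟩ + 0.5259|11⟩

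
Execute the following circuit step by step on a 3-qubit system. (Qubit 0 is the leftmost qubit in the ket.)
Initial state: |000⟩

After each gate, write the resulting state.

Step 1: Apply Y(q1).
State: i|010⟩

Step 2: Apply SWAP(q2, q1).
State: i|001⟩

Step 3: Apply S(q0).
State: i|001⟩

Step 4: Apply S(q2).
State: -|001⟩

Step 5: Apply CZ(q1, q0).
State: -|001⟩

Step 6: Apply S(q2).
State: -i|001⟩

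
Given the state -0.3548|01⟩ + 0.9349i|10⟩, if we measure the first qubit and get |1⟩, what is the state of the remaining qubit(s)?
i|0⟩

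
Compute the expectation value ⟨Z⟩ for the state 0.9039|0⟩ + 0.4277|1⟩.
0.6341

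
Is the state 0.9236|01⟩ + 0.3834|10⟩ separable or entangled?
Entangled

Writing the state as a|00⟩ + b|01⟩ + c|10⟩ + d|11⟩, it is a product state iff ad − bc = 0.
Here (a, b, c, d) = (0, 0.9236, 0.3834, 0): ad − bc = (0)(0) − (0.9236)(0.3834) = -0.3541 ≠ 0, so the state is entangled.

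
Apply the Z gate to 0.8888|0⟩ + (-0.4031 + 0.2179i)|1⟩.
0.8888|0⟩ + (0.4031 - 0.2179i)|1⟩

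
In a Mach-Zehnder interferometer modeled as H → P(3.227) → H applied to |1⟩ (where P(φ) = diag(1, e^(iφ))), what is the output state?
(0.9982 + 0.04265i)|0⟩ + (0.001822 - 0.04265i)|1⟩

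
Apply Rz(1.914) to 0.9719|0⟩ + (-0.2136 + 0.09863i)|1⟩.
(0.5598 - 0.7945i)|0⟩ + (-0.2037 - 0.1178i)|1⟩

Rz(1.914) = [[e^(−iθ/2), 0], [0, e^(iθ/2)]] with e^(±iθ/2) = cos(θ/2) ± i·sin(θ/2); θ = 1.914, cos(θ/2) ≈ 0.575975, sin(θ/2) ≈ 0.817467.
With a = amp(|0⟩) = 0.9719 and b = amp(|1⟩) = (-0.2136 + 0.09863i):
new amp(|0⟩) = (0.575975 - 0.817467i)·a = (0.5598 - 0.7945i)
new amp(|1⟩) = (0.575975 + 0.817467i)·b = (-0.2037 - 0.1178i)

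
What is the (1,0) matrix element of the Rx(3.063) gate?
-0.9992i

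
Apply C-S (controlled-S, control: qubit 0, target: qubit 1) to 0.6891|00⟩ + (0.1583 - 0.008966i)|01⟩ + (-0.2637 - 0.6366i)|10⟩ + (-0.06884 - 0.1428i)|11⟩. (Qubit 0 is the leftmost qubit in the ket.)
0.6891|00⟩ + (0.1583 - 0.008966i)|01⟩ + (-0.2637 - 0.6366i)|10⟩ + (0.1428 - 0.06884i)|11⟩

C-S leaves the control-|0⟩ kets |00⟩, |01⟩ unchanged and applies S to qubit 1 on the control-|1⟩ pair (|10⟩, |11⟩).
S = [[1, 0], [0, i]].
With a = amp(|10⟩) = (-0.2637 - 0.6366i) and b = amp(|11⟩) = (-0.06884 - 0.1428i):
new amp(|10⟩) = (1)·a = (-0.2637 - 0.6366i)
new amp(|11⟩) = (i)·b = (0.1428 - 0.06884i)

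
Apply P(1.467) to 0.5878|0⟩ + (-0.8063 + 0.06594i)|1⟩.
0.5878|0⟩ + (-0.1491 - 0.7951i)|1⟩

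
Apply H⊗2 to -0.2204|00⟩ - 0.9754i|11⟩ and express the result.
(-0.1102 - 0.4877i)|00⟩ + (-0.1102 + 0.4877i)|01⟩ + (-0.1102 + 0.4877i)|10⟩ + (-0.1102 - 0.4877i)|11⟩

H⊗2 gives amp(|y⟩) = (1/2) Σ_x (−1)^(x·y) amp(|x⟩), where x·y is the number of positions in which both x and y have a 1.
|00⟩: (-0.2204 - 0.9754i)/2 = (-0.1102 - 0.4877i)
|01⟩: (-0.2204 + 0.9754i)/2 = (-0.1102 + 0.4877i)
|10⟩: (-0.2204 + 0.9754i)/2 = (-0.1102 + 0.4877i)
|11⟩: (-0.2204 - 0.9754i)/2 = (-0.1102 - 0.4877i)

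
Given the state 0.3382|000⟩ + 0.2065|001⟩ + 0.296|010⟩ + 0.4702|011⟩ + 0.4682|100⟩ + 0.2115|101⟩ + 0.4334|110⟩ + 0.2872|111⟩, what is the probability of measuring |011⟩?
0.2211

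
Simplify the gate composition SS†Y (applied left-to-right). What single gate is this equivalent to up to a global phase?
Y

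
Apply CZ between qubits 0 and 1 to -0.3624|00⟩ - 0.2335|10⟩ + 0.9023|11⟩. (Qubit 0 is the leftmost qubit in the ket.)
-0.3624|00⟩ - 0.2335|10⟩ - 0.9023|11⟩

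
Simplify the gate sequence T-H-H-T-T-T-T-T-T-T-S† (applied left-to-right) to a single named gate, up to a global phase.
S†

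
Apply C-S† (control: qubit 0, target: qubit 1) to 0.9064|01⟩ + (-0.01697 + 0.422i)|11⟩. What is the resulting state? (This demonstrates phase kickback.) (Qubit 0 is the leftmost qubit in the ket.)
0.9064|01⟩ + (0.422 + 0.01697i)|11⟩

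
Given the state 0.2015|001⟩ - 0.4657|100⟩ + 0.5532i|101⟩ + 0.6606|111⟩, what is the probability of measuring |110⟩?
0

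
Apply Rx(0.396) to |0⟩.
0.9805|0⟩ - 0.1967i|1⟩

Rx(0.396) = [[cos(θ/2), −i·sin(θ/2)], [−i·sin(θ/2), cos(θ/2)]]; θ = 0.396, cos(θ/2) ≈ 0.980462, sin(θ/2) ≈ 0.196709.
With a = amp(|0⟩) = 1 and b = amp(|1⟩) = 0:
new amp(|0⟩) = (0.980462)·a + (-0.196709i)·b = 0.9805
new amp(|1⟩) = (-0.196709i)·a + (0.980462)·b = -0.1967i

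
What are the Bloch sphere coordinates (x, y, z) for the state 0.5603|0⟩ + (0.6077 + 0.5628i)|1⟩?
(0.681, 0.6307, -0.3721)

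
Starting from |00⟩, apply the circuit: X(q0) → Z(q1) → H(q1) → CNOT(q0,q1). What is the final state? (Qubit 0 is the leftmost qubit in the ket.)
1/√2|10⟩ + 1/√2|11⟩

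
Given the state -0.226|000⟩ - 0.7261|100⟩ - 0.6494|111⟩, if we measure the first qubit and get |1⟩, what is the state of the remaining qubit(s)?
-0.7454|00⟩ - 0.6666|11⟩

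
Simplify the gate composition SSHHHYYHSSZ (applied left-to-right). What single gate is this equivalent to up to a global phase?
Z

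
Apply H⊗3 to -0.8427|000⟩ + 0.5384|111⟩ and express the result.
-0.1076|000⟩ - 0.4883|001⟩ - 0.4883|010⟩ - 0.1076|011⟩ - 0.4883|100⟩ - 0.1076|101⟩ - 0.1076|110⟩ - 0.4883|111⟩

H⊗3 gives amp(|y⟩) = (1/2√2) Σ_x (−1)^(x·y) amp(|x⟩), where x·y is the number of positions in which both x and y have a 1.
|000⟩: (-0.8427 + 0.5384)/(2√2) = -0.1076
|001⟩: (-0.8427 - 0.5384)/(2√2) = -0.4883
|010⟩: (-0.8427 - 0.5384)/(2√2) = -0.4883
|011⟩: (-0.8427 + 0.5384)/(2√2) = -0.1076
|100⟩: (-0.8427 - 0.5384)/(2√2) = -0.4883
|101⟩: (-0.8427 + 0.5384)/(2√2) = -0.1076
|110⟩: (-0.8427 + 0.5384)/(2√2) = -0.1076
|111⟩: (-0.8427 - 0.5384)/(2√2) = -0.4883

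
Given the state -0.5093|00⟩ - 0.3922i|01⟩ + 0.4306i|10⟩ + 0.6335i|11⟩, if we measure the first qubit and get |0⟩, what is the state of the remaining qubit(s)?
-0.7923|0⟩ - 0.6101i|1⟩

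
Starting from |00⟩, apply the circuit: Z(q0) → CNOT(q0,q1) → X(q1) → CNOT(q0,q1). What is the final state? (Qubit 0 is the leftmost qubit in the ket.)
|01⟩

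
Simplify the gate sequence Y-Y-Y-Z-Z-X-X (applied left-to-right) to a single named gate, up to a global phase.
Y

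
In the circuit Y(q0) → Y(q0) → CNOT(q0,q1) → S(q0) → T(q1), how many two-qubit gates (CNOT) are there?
1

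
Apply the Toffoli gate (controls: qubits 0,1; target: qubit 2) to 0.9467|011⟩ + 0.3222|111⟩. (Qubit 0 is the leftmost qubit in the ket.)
0.9467|011⟩ + 0.3222|110⟩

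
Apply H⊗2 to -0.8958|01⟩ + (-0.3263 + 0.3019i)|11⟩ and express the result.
(-0.6111 + 0.151i)|00⟩ + (0.6111 - 0.151i)|01⟩ + (-0.2848 - 0.151i)|10⟩ + (0.2848 + 0.151i)|11⟩

H⊗2 gives amp(|y⟩) = (1/2) Σ_x (−1)^(x·y) amp(|x⟩), where x·y is the number of positions in which both x and y have a 1.
|00⟩: (-0.8958 + (-0.3263 + 0.3019i))/2 = (-0.6111 + 0.151i)
|01⟩: (0.8958 - (-0.3263 + 0.3019i))/2 = (0.6111 - 0.151i)
|10⟩: (-0.8958 - (-0.3263 + 0.3019i))/2 = (-0.2848 - 0.151i)
|11⟩: (0.8958 + (-0.3263 + 0.3019i))/2 = (0.2848 + 0.151i)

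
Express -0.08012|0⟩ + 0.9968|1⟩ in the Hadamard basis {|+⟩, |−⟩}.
0.6482|+⟩ - 0.7615|−⟩

With |ψ⟩ = α|0⟩ + β|1⟩, the Hadamard-basis coefficients are ⟨+|ψ⟩ = (α + β)/√2 and ⟨−|ψ⟩ = (α − β)/√2.
Here α = -0.08012, β = 0.9968: (α + β)/√2 = 0.6482, (α − β)/√2 = -0.7615.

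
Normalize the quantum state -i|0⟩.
-i|0⟩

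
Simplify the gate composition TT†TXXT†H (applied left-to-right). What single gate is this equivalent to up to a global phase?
H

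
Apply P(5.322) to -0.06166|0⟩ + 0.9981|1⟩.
-0.06166|0⟩ + (0.5715 - 0.8183i)|1⟩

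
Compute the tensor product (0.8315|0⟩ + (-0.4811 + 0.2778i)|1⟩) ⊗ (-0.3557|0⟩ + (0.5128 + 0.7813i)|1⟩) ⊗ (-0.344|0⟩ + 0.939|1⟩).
0.1017|000⟩ - 0.2777|001⟩ + (-0.1467 - 0.2235i)|010⟩ + (0.4004 + 0.61i)|011⟩ + (-0.05887 + 0.03399i)|100⟩ + (0.1607 - 0.09279i)|101⟩ + (0.1595 + 0.0803i)|110⟩ + (-0.4355 - 0.2192i)|111⟩

amp(|b₁b₂…⟩) = product of the factor amplitudes for bits b₁, b₂, …; only kets whose every factor amplitude is nonzero survive.
|000⟩: (0.8315)(-0.3557)(-0.344) = 0.1017
|001⟩: (0.8315)(-0.3557)(0.939) = -0.2777
|010⟩: (0.8315)(0.5128 + 0.7813i)(-0.344) = (-0.1467 - 0.2235i)
|011⟩: (0.8315)(0.5128 + 0.7813i)(0.939) = (0.4004 + 0.61i)
|100⟩: (-0.4811 + 0.2778i)(-0.3557)(-0.344) = (-0.05887 + 0.03399i)
|101⟩: (-0.4811 + 0.2778i)(-0.3557)(0.939) = (0.1607 - 0.09279i)
|110⟩: (-0.4811 + 0.2778i)(0.5128 + 0.7813i)(-0.344) = (0.1595 + 0.0803i)
|111⟩: (-0.4811 + 0.2778i)(0.5128 + 0.7813i)(0.939) = (-0.4355 - 0.2192i)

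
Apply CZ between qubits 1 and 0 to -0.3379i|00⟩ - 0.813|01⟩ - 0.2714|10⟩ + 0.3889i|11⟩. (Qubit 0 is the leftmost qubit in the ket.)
-0.3379i|00⟩ - 0.813|01⟩ - 0.2714|10⟩ - 0.3889i|11⟩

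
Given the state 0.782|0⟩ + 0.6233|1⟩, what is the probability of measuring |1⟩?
0.3885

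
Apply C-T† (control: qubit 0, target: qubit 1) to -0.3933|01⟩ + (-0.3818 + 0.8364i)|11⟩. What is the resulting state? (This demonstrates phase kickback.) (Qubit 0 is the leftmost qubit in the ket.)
-0.3933|01⟩ + (0.3215 + 0.8614i)|11⟩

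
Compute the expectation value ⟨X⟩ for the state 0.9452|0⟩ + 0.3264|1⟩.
0.617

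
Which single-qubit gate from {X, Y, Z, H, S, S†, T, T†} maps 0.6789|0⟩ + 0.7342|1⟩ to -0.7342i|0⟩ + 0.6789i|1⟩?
Y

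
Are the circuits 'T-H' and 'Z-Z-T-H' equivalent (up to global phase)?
Yes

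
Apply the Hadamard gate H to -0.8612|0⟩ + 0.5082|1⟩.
-0.2496|0⟩ - 0.9683|1⟩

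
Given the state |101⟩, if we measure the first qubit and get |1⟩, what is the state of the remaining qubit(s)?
|01⟩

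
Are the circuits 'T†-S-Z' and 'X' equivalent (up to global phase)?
No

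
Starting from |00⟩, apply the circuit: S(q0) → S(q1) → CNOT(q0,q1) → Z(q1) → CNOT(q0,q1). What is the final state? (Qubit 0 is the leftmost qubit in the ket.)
|00⟩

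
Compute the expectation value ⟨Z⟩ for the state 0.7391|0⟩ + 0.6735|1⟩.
0.09267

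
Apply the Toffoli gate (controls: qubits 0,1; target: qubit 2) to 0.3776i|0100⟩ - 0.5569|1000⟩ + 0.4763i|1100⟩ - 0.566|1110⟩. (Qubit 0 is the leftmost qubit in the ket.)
0.3776i|0100⟩ - 0.5569|1000⟩ - 0.566|1100⟩ + 0.4763i|1110⟩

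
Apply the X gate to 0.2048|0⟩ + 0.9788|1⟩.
0.9788|0⟩ + 0.2048|1⟩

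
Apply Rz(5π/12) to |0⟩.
(0.7934 - 0.6088i)|0⟩

Rz(5π/12) = [[e^(−iθ/2), 0], [0, e^(iθ/2)]] with e^(±iθ/2) = cos(θ/2) ± i·sin(θ/2); θ = 5π/12, cos(θ/2) ≈ 0.793353, sin(θ/2) ≈ 0.608761.
With a = amp(|0⟩) = 1 and b = amp(|1⟩) = 0:
new amp(|0⟩) = (0.793353 - 0.608761i)·a = (0.7934 - 0.6088i)
new amp(|1⟩) = (0.793353 + 0.608761i)·b = 0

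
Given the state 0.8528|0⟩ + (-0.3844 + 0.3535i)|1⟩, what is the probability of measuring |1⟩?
0.2727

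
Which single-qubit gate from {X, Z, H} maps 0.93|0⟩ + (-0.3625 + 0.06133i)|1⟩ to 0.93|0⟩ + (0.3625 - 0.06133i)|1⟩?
Z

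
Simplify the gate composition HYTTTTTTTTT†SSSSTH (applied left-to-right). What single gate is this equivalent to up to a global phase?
Y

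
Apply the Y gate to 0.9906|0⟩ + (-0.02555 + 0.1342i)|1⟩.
(0.1342 + 0.02555i)|0⟩ + 0.9906i|1⟩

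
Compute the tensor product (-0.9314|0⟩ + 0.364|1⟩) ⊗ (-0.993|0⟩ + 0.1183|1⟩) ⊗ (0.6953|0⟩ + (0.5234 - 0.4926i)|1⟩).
0.6431|000⟩ + (0.4841 - 0.4556i)|001⟩ - 0.07661|010⟩ + (-0.05767 + 0.05428i)|011⟩ - 0.2513|100⟩ + (-0.1892 + 0.1781i)|101⟩ + 0.02994|110⟩ + (0.02254 - 0.02121i)|111⟩

amp(|b₁b₂…⟩) = product of the factor amplitudes for bits b₁, b₂, …; only kets whose every factor amplitude is nonzero survive.
|000⟩: (-0.9314)(-0.993)(0.6953) = 0.6431
|001⟩: (-0.9314)(-0.993)(0.5234 - 0.4926i) = (0.4841 - 0.4556i)
|010⟩: (-0.9314)(0.1183)(0.6953) = -0.07661
|011⟩: (-0.9314)(0.1183)(0.5234 - 0.4926i) = (-0.05767 + 0.05428i)
|100⟩: (0.364)(-0.993)(0.6953) = -0.2513
|101⟩: (0.364)(-0.993)(0.5234 - 0.4926i) = (-0.1892 + 0.1781i)
|110⟩: (0.364)(0.1183)(0.6953) = 0.02994
|111⟩: (0.364)(0.1183)(0.5234 - 0.4926i) = (0.02254 - 0.02121i)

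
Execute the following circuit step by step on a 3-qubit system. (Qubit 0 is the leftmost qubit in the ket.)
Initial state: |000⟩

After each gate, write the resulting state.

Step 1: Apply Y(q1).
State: i|010⟩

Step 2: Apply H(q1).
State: (1/√2)i|000⟩ - (1/√2)i|010⟩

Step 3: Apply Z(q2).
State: (1/√2)i|000⟩ - (1/√2)i|010⟩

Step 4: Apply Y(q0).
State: -1/√2|100⟩ + 1/√2|110⟩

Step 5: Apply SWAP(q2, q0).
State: -1/√2|001⟩ + 1/√2|011⟩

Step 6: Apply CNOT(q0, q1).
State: -1/√2|001⟩ + 1/√2|011⟩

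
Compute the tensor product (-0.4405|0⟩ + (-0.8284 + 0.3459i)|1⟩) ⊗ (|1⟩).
-0.4405|01⟩ + (-0.8284 + 0.3459i)|11⟩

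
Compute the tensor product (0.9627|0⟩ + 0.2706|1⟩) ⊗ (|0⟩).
0.9627|00⟩ + 0.2706|10⟩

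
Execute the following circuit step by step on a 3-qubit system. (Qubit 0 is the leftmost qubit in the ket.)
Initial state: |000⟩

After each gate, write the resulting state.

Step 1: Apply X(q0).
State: |100⟩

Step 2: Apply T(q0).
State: (1/√2 + (1/√2)i)|100⟩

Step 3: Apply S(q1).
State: (1/√2 + (1/√2)i)|100⟩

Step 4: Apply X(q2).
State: (1/√2 + (1/√2)i)|101⟩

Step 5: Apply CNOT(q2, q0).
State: (1/√2 + (1/√2)i)|001⟩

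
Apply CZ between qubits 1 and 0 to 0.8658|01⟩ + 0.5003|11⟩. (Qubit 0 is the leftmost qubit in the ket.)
0.8658|01⟩ - 0.5003|11⟩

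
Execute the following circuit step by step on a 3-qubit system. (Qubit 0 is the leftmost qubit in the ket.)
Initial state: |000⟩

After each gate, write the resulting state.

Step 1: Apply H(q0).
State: 1/√2|000⟩ + 1/√2|100⟩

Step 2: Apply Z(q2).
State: 1/√2|000⟩ + 1/√2|100⟩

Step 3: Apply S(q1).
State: 1/√2|000⟩ + 1/√2|100⟩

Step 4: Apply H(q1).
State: 1/2|000⟩ + 1/2|010⟩ + 1/2|100⟩ + 1/2|110⟩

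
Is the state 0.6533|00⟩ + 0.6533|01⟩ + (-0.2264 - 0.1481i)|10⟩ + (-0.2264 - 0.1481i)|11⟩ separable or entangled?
Separable

Writing the state as a|00⟩ + b|01⟩ + c|10⟩ + d|11⟩, it is a product state iff ad − bc = 0.
Here (a, b, c, d) = (0.6533, 0.6533, (-0.2264 - 0.1481i), (-0.2264 - 0.1481i)): ad − bc = (0.6533)(-0.2264 - 0.1481i) − (0.6533)(-0.2264 - 0.1481i) = 0, so the state is separable.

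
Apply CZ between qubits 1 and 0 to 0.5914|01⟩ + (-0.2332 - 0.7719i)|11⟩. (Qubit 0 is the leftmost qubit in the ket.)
0.5914|01⟩ + (0.2332 + 0.7719i)|11⟩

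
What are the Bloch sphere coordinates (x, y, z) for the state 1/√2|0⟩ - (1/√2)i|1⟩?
(0, -1, 0)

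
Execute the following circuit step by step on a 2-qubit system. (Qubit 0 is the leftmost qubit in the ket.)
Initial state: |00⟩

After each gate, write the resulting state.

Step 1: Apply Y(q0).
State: i|10⟩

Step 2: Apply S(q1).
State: i|10⟩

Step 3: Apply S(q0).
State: -|10⟩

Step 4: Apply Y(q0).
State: i|00⟩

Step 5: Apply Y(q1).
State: -|01⟩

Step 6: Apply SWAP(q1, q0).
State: -|10⟩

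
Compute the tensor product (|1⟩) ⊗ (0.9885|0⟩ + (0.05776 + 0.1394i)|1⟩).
0.9885|10⟩ + (0.05776 + 0.1394i)|11⟩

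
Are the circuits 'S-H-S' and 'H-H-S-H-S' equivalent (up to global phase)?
Yes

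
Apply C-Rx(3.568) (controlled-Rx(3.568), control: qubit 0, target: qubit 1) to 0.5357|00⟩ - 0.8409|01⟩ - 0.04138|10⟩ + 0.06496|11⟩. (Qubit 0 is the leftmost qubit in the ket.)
0.5357|00⟩ - 0.8409|01⟩ + (0.008756 - 0.06349i)|10⟩ + (-0.01375 + 0.04044i)|11⟩

C-Rx(3.568) leaves the control-|0⟩ kets |00⟩, |01⟩ unchanged and applies Rx(3.568) to qubit 1 on the control-|1⟩ pair (|10⟩, |11⟩).
Rx(3.568) = [[cos(θ/2), −i·sin(θ/2)], [−i·sin(θ/2), cos(θ/2)]]; θ = 3.568, cos(θ/2) ≈ -0.211592, sin(θ/2) ≈ 0.977358.
With a = amp(|10⟩) = -0.04138 and b = amp(|11⟩) = 0.06496:
new amp(|10⟩) = (-0.211592)·a + (-0.977358i)·b = (0.008756 - 0.06349i)
new amp(|11⟩) = (-0.977358i)·a + (-0.211592)·b = (-0.01375 + 0.04044i)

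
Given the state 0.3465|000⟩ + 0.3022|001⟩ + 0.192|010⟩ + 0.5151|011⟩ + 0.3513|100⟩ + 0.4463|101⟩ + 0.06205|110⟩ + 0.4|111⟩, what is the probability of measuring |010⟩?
0.03686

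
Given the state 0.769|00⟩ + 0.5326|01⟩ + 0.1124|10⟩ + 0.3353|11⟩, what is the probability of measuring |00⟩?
0.5914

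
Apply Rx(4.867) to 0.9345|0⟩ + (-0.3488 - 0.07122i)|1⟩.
(-0.7562 + 0.2269i)|0⟩ + (0.2649 - 0.5537i)|1⟩

Rx(4.867) = [[cos(θ/2), −i·sin(θ/2)], [−i·sin(θ/2), cos(θ/2)]]; θ = 4.867, cos(θ/2) ≈ -0.759604, sin(θ/2) ≈ 0.650386.
With a = amp(|0⟩) = 0.9345 and b = amp(|1⟩) = (-0.3488 - 0.07122i):
new amp(|0⟩) = (-0.759604)·a + (-0.650386i)·b = (-0.7562 + 0.2269i)
new amp(|1⟩) = (-0.650386i)·a + (-0.759604)·b = (0.2649 - 0.5537i)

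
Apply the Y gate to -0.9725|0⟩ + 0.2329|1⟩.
-0.2329i|0⟩ - 0.9725i|1⟩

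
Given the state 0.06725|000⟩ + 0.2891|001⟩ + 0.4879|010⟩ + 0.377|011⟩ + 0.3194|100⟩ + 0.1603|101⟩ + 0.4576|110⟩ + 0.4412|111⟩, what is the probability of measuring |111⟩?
0.1947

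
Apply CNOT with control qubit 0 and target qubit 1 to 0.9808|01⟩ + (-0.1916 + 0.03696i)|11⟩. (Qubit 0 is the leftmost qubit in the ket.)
0.9808|01⟩ + (-0.1916 + 0.03696i)|10⟩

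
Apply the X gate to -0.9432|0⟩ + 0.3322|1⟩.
0.3322|0⟩ - 0.9432|1⟩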